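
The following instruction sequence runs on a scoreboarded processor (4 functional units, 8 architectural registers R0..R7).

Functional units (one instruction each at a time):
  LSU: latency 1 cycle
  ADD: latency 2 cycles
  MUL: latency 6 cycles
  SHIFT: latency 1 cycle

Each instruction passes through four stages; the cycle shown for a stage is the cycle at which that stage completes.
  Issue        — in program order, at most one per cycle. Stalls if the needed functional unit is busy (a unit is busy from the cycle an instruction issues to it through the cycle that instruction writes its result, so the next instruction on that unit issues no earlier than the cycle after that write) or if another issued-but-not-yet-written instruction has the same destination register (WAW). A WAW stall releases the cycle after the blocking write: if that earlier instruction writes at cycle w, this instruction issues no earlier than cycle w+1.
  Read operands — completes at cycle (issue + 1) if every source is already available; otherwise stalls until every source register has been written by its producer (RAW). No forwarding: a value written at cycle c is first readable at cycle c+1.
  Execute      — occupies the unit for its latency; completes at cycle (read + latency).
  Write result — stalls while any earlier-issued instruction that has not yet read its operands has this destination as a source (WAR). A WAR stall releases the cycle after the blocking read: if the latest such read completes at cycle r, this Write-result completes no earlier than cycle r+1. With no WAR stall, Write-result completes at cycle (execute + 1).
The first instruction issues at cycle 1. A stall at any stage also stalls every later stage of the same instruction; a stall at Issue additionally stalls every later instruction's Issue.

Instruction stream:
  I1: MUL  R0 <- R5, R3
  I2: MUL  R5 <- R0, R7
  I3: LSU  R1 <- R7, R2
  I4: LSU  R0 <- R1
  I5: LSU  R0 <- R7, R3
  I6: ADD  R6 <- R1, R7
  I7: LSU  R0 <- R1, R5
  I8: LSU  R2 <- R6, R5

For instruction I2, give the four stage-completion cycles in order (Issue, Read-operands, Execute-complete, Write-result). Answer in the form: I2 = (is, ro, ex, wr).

[I1] 1/2/8/9
[I2] 10/11/17/18  (struct: MUL busy until I1 writes@9)
[I3] 11/12/13/14
[I4] 15/16/17/18  (struct: LSU busy until I3 writes@14)
[I5] 19/20/21/22  (struct: LSU busy until I4 writes@18)
[I6] 20/21/23/24
[I7] 23/24/25/26  (struct: LSU busy until I5 writes@22)
[I8] 27/28/29/30  (struct: LSU busy until I7 writes@26)

I2 = (10, 11, 17, 18)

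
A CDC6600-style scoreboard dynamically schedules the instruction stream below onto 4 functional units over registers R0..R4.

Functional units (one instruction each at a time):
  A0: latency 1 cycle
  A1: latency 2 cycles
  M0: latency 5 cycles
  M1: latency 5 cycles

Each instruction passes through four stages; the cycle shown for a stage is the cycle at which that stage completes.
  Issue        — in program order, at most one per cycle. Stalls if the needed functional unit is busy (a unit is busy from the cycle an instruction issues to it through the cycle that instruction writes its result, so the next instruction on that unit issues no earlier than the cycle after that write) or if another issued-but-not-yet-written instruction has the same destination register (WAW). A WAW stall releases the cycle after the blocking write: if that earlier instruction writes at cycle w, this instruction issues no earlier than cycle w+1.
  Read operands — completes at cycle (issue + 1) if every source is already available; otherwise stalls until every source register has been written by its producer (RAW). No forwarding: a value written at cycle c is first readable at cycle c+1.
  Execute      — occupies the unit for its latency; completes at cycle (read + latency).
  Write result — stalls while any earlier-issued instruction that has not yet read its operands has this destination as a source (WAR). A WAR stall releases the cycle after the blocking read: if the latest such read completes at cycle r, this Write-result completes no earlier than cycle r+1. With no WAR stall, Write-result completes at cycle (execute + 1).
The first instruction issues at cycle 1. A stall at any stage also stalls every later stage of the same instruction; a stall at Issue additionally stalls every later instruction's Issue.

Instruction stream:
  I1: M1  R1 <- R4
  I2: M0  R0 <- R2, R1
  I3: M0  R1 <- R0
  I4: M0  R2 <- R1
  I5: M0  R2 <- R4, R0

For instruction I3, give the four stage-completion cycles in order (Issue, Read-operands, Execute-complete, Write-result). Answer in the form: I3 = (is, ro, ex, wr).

I3 = (16, 17, 22, 23)

I1: IS=1 RO=2 EX=7 WR=8
I2: IS=2 RO=9 EX=14 WR=15  [RAW R1: wait I1 write@8]
I3: IS=16 RO=17 EX=22 WR=23  [struct: M0 busy until I2 writes@15]
I4: IS=24 RO=25 EX=30 WR=31  [struct: M0 busy until I3 writes@23]
I5: IS=32 RO=33 EX=38 WR=39  [struct: M0 busy until I4 writes@31]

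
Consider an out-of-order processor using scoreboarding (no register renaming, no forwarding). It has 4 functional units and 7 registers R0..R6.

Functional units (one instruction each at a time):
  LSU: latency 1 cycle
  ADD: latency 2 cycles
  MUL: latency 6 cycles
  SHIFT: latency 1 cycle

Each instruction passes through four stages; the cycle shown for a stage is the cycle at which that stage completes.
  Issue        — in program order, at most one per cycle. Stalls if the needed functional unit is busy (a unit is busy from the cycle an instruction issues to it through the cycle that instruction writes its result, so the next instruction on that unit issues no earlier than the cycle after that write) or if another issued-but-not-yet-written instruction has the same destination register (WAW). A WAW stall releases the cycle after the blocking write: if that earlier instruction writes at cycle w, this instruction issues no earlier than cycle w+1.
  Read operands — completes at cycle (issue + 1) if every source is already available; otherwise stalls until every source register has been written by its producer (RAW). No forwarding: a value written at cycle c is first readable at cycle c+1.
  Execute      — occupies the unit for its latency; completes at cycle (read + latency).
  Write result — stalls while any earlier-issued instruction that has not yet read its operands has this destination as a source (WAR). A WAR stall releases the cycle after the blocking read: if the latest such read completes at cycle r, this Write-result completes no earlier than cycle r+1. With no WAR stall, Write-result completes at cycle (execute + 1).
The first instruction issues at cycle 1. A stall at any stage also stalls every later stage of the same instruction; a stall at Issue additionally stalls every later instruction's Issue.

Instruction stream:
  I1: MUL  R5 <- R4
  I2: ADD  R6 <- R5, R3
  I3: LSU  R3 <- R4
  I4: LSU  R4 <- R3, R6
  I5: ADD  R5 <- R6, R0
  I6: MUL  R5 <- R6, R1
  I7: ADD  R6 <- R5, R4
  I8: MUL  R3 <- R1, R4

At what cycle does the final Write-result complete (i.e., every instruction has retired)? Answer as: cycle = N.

cycle = 36

t=1  I1→MUL
t=2  I1 RO · I2→ADD
t=3  I3→LSU
t=4  I3 RO
t=5  I3 EX
t=8  I1 EX
t=9  I1 WR R5
t=10  I2 RO
t=11  I3 WR R3
t=12  I2 EX · I4→LSU
t=13  I2 WR R6
t=14  I4 RO · I5→ADD
t=15  I4 EX · I5 RO
t=16  I4 WR R4
t=17  I5 EX
t=18  I5 WR R5
t=19  I6→MUL
t=20  I6 RO · I7→ADD
t=26  I6 EX
t=27  I6 WR R5
t=28  I7 RO · I8→MUL
t=29  I8 RO
t=30  I7 EX
t=31  I7 WR R6
t=35  I8 EX
t=36  I8 WR R3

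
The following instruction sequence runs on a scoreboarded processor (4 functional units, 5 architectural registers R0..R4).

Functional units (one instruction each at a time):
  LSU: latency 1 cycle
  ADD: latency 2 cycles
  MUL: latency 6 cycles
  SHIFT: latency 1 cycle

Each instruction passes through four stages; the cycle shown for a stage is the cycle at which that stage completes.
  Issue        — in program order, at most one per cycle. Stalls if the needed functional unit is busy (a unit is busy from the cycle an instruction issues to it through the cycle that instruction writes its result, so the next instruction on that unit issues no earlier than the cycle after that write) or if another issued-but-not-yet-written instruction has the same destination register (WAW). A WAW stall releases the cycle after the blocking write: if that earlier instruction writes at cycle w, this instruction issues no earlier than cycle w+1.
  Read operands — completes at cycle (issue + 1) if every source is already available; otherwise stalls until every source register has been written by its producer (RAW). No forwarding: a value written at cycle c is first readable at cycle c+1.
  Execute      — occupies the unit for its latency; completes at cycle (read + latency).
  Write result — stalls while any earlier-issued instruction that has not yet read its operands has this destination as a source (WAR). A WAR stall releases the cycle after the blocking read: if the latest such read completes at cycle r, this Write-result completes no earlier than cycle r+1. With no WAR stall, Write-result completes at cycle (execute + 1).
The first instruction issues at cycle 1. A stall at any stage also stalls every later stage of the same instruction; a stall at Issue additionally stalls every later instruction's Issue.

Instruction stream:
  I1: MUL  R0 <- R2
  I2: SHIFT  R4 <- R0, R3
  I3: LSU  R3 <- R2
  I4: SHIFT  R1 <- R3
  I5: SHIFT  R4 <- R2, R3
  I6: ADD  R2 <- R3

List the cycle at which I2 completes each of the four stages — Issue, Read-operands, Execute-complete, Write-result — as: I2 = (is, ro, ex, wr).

[1] I1→MUL
[2] I1 RO; I2→SHIFT
[3] I3→LSU
[4] I3 RO
[5] I3 EX
[8] I1 EX
[9] I1 WR R0
[10] I2 RO
[11] I2 EX; I3 WR R3
[12] I2 WR R4
[13] I4→SHIFT
[14] I4 RO
[15] I4 EX
[16] I4 WR R1
[17] I5→SHIFT
[18] I5 RO; I6→ADD
[19] I5 EX; I6 RO
[20] I5 WR R4
[21] I6 EX
[22] I6 WR R2

I2 = (2, 10, 11, 12)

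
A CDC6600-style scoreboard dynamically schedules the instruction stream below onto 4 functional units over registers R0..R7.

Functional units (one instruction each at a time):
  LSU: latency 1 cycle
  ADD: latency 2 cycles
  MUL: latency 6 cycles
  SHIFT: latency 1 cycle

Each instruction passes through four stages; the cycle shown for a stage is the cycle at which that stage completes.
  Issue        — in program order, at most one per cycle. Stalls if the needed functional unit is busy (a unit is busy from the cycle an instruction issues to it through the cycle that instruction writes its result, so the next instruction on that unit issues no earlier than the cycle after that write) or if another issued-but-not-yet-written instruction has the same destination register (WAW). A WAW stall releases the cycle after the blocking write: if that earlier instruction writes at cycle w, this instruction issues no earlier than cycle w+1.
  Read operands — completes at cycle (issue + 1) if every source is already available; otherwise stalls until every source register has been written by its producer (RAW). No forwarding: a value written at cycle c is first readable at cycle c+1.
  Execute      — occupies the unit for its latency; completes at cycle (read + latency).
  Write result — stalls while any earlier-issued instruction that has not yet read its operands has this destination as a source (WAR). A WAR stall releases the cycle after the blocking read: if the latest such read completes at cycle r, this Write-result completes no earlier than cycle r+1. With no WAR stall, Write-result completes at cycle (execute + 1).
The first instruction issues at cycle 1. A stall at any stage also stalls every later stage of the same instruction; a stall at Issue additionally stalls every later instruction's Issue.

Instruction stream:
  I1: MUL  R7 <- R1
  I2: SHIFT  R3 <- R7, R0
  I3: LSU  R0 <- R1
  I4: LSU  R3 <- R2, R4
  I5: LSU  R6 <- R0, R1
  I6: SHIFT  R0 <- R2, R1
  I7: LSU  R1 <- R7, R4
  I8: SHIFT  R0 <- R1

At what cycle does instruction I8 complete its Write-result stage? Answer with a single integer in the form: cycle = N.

[I1] 1/2/8/9
[I2] 2/10/11/12  (RAW R7: wait I1 write@9)
[I3] 3/4/5/11  (WAR R0: wait I2 read@10)
[I4] 13/14/15/16  (WAW R3: wait I2 write@12)
[I5] 17/18/19/20  (struct: LSU busy until I4 writes@16)
[I6] 18/19/20/21
[I7] 21/22/23/24  (struct: LSU busy until I5 writes@20)
[I8] 22/25/26/27  (RAW R1: wait I7 write@24)

cycle = 27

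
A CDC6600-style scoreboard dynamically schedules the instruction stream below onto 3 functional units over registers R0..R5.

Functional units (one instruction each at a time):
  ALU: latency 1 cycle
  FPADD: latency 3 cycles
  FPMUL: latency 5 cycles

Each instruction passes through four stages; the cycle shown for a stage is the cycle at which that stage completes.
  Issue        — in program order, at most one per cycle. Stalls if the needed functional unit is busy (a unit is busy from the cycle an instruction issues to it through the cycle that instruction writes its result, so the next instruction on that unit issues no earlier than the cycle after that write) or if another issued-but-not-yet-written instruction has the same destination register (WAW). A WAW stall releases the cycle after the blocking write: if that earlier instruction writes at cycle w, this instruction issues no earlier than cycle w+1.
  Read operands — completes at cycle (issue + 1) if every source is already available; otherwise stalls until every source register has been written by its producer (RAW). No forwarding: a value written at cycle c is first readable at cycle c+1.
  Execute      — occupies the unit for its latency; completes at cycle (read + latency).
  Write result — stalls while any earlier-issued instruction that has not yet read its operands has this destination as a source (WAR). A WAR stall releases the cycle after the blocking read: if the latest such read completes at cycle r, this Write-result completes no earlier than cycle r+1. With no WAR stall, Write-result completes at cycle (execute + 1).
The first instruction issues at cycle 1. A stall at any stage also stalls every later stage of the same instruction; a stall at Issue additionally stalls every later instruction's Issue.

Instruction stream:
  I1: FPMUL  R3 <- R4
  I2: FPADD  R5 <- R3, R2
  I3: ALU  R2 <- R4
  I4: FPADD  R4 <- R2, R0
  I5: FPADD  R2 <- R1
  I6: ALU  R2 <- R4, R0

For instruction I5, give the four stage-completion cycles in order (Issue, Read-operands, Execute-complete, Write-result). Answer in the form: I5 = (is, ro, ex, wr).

I1  is:1  ro:2  ex:7  wr:8
I2  is:2  ro:9  ex:12  wr:13  — RAW R3: wait I1 write@8
I3  is:3  ro:4  ex:5  wr:10  — WAR R2: wait I2 read@9
I4  is:14  ro:15  ex:18  wr:19  — struct: FPADD busy until I2 writes@13
I5  is:20  ro:21  ex:24  wr:25  — struct: FPADD busy until I4 writes@19
I6  is:26  ro:27  ex:28  wr:29  — WAW R2: wait I5 write@25

I5 = (20, 21, 24, 25)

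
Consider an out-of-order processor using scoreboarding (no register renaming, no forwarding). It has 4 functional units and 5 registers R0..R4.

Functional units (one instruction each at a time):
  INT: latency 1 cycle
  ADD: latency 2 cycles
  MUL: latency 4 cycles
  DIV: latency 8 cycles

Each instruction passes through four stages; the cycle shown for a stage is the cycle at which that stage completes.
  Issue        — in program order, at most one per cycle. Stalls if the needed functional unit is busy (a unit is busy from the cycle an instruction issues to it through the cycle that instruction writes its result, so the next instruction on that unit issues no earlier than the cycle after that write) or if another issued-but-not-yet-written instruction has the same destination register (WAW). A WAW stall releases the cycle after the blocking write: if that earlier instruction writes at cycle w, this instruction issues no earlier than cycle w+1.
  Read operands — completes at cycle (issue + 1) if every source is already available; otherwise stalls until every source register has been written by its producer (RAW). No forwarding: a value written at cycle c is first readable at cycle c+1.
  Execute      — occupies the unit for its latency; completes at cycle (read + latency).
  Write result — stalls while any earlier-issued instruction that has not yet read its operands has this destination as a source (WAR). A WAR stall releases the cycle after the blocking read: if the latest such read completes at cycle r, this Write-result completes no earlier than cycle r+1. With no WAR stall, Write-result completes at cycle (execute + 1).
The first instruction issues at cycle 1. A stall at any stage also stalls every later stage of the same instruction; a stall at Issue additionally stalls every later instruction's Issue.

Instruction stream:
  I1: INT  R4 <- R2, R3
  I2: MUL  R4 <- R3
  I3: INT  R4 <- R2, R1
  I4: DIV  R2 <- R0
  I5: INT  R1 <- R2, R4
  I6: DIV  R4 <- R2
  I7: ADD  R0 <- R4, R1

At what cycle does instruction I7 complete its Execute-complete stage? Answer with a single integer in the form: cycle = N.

cycle 1: I1→INT
cycle 2: I1 RO
cycle 3: I1 EX
cycle 4: I1 WR R4
cycle 5: I2→MUL
cycle 6: I2 RO
cycle 10: I2 EX
cycle 11: I2 WR R4
cycle 12: I3→INT
cycle 13: I3 RO, I4→DIV
cycle 14: I3 EX, I4 RO
cycle 15: I3 WR R4
cycle 16: I5→INT
cycle 22: I4 EX
cycle 23: I4 WR R2
cycle 24: I5 RO, I6→DIV
cycle 25: I5 EX, I6 RO, I7→ADD
cycle 26: I5 WR R1
cycle 33: I6 EX
cycle 34: I6 WR R4
cycle 35: I7 RO
cycle 37: I7 EX
cycle 38: I7 WR R0

cycle = 37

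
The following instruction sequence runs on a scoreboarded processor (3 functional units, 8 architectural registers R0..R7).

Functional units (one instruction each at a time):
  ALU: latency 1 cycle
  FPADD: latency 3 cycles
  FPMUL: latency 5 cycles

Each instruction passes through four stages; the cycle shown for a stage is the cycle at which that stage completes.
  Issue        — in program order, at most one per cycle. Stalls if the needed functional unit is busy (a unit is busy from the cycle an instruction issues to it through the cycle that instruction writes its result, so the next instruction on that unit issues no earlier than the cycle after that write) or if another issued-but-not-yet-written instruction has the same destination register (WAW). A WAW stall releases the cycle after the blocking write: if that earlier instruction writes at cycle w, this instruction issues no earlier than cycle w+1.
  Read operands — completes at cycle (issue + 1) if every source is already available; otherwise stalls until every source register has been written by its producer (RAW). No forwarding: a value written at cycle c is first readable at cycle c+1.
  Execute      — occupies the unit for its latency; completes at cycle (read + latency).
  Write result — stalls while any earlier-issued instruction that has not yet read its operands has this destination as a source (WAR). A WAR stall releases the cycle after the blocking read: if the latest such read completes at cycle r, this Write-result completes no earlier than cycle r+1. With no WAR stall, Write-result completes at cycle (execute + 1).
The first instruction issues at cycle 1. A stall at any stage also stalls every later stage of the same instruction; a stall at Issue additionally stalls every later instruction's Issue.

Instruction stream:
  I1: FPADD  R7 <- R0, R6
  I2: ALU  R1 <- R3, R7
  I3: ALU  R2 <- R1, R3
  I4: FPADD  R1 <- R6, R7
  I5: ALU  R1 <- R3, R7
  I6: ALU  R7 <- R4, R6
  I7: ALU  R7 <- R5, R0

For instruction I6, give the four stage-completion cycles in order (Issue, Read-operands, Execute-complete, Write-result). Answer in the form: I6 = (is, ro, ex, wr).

1) issue 1, read 2, done 5, write 6
2) issue 2, read 7, done 8, write 9  <RAW R7: wait I1 write@6>
3) issue 10, read 11, done 12, write 13  <struct: ALU busy until I2 writes@9>
4) issue 11, read 12, done 15, write 16
5) issue 17, read 18, done 19, write 20  <WAW R1: wait I4 write@16>
6) issue 21, read 22, done 23, write 24  <struct: ALU busy until I5 writes@20>
7) issue 25, read 26, done 27, write 28  <struct: ALU busy until I6 writes@24>

I6 = (21, 22, 23, 24)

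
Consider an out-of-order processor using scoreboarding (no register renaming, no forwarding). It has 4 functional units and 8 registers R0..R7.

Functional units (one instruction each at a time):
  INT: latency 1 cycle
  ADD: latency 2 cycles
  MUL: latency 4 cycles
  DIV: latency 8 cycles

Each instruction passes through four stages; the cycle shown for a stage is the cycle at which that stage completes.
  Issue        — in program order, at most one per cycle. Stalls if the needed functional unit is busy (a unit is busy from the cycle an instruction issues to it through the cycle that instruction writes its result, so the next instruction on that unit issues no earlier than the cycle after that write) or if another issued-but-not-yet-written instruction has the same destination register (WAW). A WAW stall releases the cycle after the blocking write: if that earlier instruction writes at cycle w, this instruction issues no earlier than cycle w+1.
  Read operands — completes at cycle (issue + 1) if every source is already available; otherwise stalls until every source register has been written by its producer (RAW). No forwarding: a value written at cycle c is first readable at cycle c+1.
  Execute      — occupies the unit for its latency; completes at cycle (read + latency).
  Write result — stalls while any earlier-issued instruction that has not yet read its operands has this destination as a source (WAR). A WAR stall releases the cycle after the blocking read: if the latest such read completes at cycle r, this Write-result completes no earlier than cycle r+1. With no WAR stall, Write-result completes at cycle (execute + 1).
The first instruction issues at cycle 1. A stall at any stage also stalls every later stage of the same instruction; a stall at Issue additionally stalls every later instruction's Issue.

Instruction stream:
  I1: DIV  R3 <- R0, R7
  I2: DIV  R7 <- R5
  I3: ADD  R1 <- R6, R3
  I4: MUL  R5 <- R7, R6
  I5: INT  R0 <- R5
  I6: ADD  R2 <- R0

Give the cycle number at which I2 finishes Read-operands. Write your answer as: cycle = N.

cycle = 13

t=1  issue I1 (DIV)
t=2  I1 read-ops
t=10  I1 finished on DIV
t=11  I1→R3
t=12  issue I2 (DIV)
t=13  I2 read-ops; issue I3 (ADD)
t=14  I3 read-ops; issue I4 (MUL)
t=15  issue I5 (INT)
t=16  I3 finished on ADD
t=17  I3→R1
t=18  issue I6 (ADD)
t=21  I2 finished on DIV
t=22  I2→R7
t=23  I4 read-ops
t=27  I4 finished on MUL
t=28  I4→R5
t=29  I5 read-ops
t=30  I5 finished on INT
t=31  I5→R0
t=32  I6 read-ops
t=34  I6 finished on ADD
t=35  I6→R2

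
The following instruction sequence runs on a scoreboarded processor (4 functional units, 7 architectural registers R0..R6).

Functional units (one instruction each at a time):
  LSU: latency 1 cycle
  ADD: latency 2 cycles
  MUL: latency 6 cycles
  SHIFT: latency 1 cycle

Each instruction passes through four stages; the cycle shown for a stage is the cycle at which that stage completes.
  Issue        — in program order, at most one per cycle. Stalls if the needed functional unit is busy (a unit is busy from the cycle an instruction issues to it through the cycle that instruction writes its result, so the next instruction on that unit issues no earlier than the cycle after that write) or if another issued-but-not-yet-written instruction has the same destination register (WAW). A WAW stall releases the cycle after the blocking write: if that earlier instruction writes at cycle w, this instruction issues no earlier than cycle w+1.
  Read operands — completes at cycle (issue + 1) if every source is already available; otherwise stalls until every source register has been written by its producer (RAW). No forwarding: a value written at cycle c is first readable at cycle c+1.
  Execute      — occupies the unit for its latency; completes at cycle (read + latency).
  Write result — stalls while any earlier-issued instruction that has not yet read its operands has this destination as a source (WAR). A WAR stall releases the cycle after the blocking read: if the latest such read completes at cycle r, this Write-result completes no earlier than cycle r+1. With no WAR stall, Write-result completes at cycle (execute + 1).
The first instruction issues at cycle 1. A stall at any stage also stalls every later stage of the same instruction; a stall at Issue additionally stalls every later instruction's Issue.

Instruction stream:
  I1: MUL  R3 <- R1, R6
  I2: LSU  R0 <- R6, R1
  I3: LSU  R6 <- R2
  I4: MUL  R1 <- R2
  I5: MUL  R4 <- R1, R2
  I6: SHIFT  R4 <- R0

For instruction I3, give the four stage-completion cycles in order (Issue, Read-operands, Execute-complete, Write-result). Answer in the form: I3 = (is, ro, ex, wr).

I3 = (6, 7, 8, 9)

c1: issue I1 (MUL)
c2: I1 read-ops; issue I2 (LSU)
c3: I2 read-ops
c4: I2 finished on LSU
c5: I2→R0
c6: issue I3 (LSU)
c7: I3 read-ops
c8: I1 finished on MUL; I3 finished on LSU
c9: I1→R3; I3→R6
c10: issue I4 (MUL)
c11: I4 read-ops
c17: I4 finished on MUL
c18: I4→R1
c19: issue I5 (MUL)
c20: I5 read-ops
c26: I5 finished on MUL
c27: I5→R4
c28: issue I6 (SHIFT)
c29: I6 read-ops
c30: I6 finished on SHIFT
c31: I6→R4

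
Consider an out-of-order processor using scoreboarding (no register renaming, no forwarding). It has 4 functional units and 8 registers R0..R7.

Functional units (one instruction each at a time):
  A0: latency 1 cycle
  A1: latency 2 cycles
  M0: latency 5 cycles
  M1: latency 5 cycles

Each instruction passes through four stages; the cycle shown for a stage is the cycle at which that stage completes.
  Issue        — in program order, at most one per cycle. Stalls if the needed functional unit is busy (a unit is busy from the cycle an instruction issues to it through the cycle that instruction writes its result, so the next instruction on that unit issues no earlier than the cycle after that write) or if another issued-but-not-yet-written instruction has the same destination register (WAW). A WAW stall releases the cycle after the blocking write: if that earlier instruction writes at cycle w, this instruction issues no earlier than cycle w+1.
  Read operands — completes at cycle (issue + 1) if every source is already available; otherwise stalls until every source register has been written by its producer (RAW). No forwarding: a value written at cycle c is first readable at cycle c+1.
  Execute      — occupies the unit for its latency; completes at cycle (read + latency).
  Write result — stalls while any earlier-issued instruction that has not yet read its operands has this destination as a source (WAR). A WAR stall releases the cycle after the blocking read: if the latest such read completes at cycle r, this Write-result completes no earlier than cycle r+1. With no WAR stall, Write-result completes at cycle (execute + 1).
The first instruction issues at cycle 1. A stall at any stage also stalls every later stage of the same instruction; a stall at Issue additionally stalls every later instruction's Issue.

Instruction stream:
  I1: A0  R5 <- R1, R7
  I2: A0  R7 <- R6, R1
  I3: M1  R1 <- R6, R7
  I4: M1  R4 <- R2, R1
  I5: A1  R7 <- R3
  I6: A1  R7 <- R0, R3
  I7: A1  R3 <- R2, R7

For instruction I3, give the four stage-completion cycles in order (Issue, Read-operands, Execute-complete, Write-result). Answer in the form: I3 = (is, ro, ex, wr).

c1: I1 dispatched to A0
c2: I1 operands ready
c3: I1 complete
c4: R5←I1
c5: I2 dispatched to A0
c6: I2 operands ready · I3 dispatched to M1
c7: I2 complete
c8: R7←I2
c9: I3 operands ready
c14: I3 complete
c15: R1←I3
c16: I4 dispatched to M1
c17: I4 operands ready · I5 dispatched to A1
c18: I5 operands ready
c20: I5 complete
c21: R7←I5
c22: I4 complete · I6 dispatched to A1
c23: R4←I4 · I6 operands ready
c25: I6 complete
c26: R7←I6
c27: I7 dispatched to A1
c28: I7 operands ready
c30: I7 complete
c31: R3←I7

I3 = (6, 9, 14, 15)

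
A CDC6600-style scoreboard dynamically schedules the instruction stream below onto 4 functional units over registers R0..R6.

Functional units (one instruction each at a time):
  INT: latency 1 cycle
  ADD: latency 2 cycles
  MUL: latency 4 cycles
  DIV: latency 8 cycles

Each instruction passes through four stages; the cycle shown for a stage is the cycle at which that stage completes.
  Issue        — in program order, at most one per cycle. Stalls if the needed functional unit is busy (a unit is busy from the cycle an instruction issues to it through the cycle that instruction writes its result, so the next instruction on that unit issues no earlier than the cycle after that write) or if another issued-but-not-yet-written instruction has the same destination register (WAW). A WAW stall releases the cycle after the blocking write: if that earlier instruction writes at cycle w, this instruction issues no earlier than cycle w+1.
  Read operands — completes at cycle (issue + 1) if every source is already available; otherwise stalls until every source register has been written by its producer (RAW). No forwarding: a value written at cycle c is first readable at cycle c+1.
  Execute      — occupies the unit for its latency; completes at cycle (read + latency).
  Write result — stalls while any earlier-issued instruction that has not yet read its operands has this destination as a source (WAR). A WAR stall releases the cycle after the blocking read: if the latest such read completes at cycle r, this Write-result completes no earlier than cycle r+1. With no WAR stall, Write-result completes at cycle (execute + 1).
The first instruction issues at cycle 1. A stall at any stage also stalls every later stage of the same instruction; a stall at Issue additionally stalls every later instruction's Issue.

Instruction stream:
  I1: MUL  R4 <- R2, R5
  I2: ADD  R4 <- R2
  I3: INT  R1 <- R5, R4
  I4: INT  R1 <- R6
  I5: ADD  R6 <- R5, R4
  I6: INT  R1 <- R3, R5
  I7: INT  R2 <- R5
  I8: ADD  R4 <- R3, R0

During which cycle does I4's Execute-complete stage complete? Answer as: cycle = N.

cycle = 18

t=1  I1 dispatched to MUL
t=2  I1 operands ready
t=6  I1 complete
t=7  R4←I1
t=8  I2 dispatched to ADD
t=9  I2 operands ready | I3 dispatched to INT
t=11  I2 complete
t=12  R4←I2
t=13  I3 operands ready
t=14  I3 complete
t=15  R1←I3
t=16  I4 dispatched to INT
t=17  I4 operands ready | I5 dispatched to ADD
t=18  I4 complete | I5 operands ready
t=19  R1←I4
t=20  I5 complete | I6 dispatched to INT
t=21  R6←I5 | I6 operands ready
t=22  I6 complete
t=23  R1←I6
t=24  I7 dispatched to INT
t=25  I7 operands ready | I8 dispatched to ADD
t=26  I7 complete | I8 operands ready
t=27  R2←I7
t=28  I8 complete
t=29  R4←I8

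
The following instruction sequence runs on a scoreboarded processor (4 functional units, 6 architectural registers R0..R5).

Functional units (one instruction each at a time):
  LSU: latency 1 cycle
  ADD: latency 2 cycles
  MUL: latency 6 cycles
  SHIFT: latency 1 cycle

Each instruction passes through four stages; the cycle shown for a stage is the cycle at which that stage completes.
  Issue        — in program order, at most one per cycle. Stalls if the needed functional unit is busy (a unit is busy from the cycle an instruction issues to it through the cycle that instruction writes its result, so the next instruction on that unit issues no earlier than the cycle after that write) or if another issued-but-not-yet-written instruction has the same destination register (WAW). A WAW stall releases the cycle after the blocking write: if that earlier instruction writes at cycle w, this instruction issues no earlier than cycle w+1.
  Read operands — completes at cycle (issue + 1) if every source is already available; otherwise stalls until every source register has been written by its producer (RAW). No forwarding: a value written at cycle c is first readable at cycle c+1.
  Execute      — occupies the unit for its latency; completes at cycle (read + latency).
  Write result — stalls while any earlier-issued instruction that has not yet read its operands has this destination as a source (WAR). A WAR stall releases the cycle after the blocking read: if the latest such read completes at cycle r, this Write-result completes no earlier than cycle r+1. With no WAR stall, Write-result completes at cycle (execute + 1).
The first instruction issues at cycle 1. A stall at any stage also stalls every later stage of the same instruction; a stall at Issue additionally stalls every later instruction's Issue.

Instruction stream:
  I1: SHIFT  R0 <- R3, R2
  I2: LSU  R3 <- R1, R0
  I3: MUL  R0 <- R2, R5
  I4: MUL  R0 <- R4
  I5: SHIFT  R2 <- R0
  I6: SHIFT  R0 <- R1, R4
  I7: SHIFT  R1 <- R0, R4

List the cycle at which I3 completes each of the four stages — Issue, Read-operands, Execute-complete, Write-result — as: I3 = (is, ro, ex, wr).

I3 = (5, 6, 12, 13)

I1: IS=1 RO=2 EX=3 WR=4
I2: IS=2 RO=5 EX=6 WR=7  [RAW R0: wait I1 write@4]
I3: IS=5 RO=6 EX=12 WR=13  [WAW R0: wait I1 write@4]
I4: IS=14 RO=15 EX=21 WR=22  [struct: MUL busy until I3 writes@13]
I5: IS=15 RO=23 EX=24 WR=25  [RAW R0: wait I4 write@22]
I6: IS=26 RO=27 EX=28 WR=29  [struct: SHIFT busy until I5 writes@25]
I7: IS=30 RO=31 EX=32 WR=33  [struct: SHIFT busy until I6 writes@29]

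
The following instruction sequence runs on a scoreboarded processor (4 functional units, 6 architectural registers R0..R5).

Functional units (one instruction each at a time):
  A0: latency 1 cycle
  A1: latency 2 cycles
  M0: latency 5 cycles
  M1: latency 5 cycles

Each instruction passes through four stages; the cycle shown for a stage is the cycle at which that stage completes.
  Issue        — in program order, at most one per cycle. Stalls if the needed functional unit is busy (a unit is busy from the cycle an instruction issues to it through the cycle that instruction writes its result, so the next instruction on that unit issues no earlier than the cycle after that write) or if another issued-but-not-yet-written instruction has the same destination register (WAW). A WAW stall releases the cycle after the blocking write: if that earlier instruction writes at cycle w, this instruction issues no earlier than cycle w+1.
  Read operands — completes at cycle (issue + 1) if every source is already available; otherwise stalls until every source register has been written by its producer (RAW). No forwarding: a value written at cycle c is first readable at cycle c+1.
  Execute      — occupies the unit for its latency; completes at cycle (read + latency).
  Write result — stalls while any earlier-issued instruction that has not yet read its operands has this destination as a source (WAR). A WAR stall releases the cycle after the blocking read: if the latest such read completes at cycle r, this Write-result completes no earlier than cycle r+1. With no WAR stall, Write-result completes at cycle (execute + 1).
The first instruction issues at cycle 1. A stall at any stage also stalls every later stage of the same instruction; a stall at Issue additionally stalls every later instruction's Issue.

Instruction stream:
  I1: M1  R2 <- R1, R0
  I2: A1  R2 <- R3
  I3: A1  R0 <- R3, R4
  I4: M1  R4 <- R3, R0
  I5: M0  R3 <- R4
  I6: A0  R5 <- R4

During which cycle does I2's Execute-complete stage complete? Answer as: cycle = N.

1) issue 1, read 2, done 7, write 8
2) issue 9, read 10, done 12, write 13  <WAW R2: wait I1 write@8>
3) issue 14, read 15, done 17, write 18  <struct: A1 busy until I2 writes@13>
4) issue 15, read 19, done 24, write 25  <RAW R0: wait I3 write@18>
5) issue 16, read 26, done 31, write 32  <RAW R4: wait I4 write@25>
6) issue 17, read 26, done 27, write 28  <RAW R4: wait I4 write@25>

cycle = 12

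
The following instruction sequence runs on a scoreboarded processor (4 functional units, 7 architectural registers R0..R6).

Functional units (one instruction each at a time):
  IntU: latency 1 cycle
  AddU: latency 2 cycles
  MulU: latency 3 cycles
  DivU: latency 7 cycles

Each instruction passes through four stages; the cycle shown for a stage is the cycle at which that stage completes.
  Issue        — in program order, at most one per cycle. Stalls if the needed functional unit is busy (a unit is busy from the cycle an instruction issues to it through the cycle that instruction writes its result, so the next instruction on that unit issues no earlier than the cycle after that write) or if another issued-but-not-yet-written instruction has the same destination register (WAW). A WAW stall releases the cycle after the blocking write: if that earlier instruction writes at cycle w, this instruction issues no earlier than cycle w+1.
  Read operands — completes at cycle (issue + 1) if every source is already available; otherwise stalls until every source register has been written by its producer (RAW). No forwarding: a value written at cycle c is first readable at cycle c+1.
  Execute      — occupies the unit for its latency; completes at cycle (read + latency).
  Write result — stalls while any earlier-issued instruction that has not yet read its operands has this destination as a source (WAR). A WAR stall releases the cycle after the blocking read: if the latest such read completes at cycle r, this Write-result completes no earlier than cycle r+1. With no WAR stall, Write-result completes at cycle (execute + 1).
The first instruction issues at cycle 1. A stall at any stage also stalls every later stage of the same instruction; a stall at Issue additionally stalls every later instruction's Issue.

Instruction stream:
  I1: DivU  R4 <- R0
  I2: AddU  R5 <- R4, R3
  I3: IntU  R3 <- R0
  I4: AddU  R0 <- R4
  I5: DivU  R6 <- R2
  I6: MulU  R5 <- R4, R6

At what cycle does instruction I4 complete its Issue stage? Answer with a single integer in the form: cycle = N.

I1: IS=1 RO=2 EX=9 WR=10
I2: IS=2 RO=11 EX=13 WR=14  [RAW R4: wait I1 write@10]
I3: IS=3 RO=4 EX=5 WR=12  [WAR R3: wait I2 read@11]
I4: IS=15 RO=16 EX=18 WR=19  [struct: AddU busy until I2 writes@14]
I5: IS=16 RO=17 EX=24 WR=25
I6: IS=17 RO=26 EX=29 WR=30  [RAW R6: wait I5 write@25]

cycle = 15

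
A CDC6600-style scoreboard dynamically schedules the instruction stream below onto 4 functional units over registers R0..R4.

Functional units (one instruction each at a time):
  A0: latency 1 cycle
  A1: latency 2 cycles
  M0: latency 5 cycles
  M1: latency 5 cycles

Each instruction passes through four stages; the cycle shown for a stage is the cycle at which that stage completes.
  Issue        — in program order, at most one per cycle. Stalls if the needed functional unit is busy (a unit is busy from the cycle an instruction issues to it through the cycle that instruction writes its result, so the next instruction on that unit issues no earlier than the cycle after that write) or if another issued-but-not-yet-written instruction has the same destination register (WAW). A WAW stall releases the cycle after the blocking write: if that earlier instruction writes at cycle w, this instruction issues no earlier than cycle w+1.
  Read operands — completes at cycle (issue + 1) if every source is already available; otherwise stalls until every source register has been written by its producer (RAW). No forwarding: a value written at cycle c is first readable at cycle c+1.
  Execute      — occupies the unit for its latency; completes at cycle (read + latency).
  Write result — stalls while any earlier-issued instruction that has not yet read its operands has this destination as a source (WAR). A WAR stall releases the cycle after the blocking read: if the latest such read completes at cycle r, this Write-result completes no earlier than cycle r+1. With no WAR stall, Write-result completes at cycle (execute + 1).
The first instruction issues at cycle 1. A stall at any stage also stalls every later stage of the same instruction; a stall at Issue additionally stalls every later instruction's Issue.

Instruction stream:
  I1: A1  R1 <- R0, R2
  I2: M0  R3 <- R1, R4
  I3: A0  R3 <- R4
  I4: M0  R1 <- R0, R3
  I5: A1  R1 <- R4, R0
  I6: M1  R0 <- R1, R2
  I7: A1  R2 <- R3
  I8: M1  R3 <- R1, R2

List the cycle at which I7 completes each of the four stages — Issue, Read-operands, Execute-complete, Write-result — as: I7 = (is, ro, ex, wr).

cycle 1: issue I1 (A1)
cycle 2: I1 read-ops; issue I2 (M0)
cycle 4: I1 finished on A1
cycle 5: I1→R1
cycle 6: I2 read-ops
cycle 11: I2 finished on M0
cycle 12: I2→R3
cycle 13: issue I3 (A0)
cycle 14: I3 read-ops; issue I4 (M0)
cycle 15: I3 finished on A0
cycle 16: I3→R3
cycle 17: I4 read-ops
cycle 22: I4 finished on M0
cycle 23: I4→R1
cycle 24: issue I5 (A1)
cycle 25: I5 read-ops; issue I6 (M1)
cycle 27: I5 finished on A1
cycle 28: I5→R1
cycle 29: I6 read-ops; issue I7 (A1)
cycle 30: I7 read-ops
cycle 32: I7 finished on A1
cycle 33: I7→R2
cycle 34: I6 finished on M1
cycle 35: I6→R0
cycle 36: issue I8 (M1)
cycle 37: I8 read-ops
cycle 42: I8 finished on M1
cycle 43: I8→R3

I7 = (29, 30, 32, 33)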